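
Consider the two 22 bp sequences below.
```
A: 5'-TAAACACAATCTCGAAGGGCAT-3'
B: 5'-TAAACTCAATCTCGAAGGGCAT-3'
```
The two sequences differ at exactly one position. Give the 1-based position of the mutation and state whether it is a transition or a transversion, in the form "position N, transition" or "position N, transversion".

The sequences differ only at position 6: A→T (purine→pyrimidine), a transversion.

position 6, transversion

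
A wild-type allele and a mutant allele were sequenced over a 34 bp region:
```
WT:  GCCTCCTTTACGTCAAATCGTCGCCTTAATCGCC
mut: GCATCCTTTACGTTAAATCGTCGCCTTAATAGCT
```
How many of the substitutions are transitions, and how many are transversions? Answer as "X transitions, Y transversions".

2 transitions, 2 transversions

Transitions (purine↔purine or pyrimidine↔pyrimidine): 14 C→T, 34 C→T.
Transversions (purine↔pyrimidine): 3 C→A, 31 C→A.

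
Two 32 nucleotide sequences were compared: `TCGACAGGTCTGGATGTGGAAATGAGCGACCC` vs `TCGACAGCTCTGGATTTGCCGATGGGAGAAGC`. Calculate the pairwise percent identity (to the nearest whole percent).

72%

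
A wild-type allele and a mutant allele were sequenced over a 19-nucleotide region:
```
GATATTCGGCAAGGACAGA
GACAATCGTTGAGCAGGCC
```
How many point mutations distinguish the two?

Comparing position by position, 10 bases differ: 3 (T/C), 5 (T/A), 9 (G/T), 10 (C/T), 11 (A/G), 14 (G/C), 16 (C/G), 17 (A/G), 18 (G/C), 19 (A/C).

10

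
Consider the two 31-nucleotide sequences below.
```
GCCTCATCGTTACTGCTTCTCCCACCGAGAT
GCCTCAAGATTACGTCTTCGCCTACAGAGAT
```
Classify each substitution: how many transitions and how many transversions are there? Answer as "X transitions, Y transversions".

2 transitions, 6 transversions

Mismatches (1-based):
site 7: T→A (pyrimidine→purine, transversion)
site 8: C→G (pyrimidine→purine, transversion)
site 9: G→A (purine→purine, transition)
site 14: T→G (pyrimidine→purine, transversion)
site 15: G→T (purine→pyrimidine, transversion)
site 20: T→G (pyrimidine→purine, transversion)
site 23: C→T (pyrimidine→pyrimidine, transition)
site 26: C→A (pyrimidine→purine, transversion)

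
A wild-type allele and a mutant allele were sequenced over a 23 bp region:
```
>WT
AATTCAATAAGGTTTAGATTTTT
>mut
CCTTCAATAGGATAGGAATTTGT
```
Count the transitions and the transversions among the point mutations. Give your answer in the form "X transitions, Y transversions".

4 transitions, 5 transversions

Mismatches (1-based):
site 1: A→C (purine→pyrimidine, transversion)
site 2: A→C (purine→pyrimidine, transversion)
site 10: A→G (purine→purine, transition)
site 12: G→A (purine→purine, transition)
site 14: T→A (pyrimidine→purine, transversion)
site 15: T→G (pyrimidine→purine, transversion)
site 16: A→G (purine→purine, transition)
site 17: G→A (purine→purine, transition)
site 22: T→G (pyrimidine→purine, transversion)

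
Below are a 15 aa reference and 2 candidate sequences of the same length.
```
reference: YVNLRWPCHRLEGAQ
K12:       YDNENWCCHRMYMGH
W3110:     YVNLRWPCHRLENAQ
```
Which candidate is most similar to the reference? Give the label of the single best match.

W3110

Hamming distances to reference — K12: 9; W3110: 1.
Smallest is W3110 with 1 mismatch.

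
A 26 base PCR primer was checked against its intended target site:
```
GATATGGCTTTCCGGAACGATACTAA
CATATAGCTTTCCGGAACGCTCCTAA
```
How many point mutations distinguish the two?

Comparing position by position, 4 bases differ: 1 (G/C), 6 (G/A), 20 (A/C), 22 (A/C).

4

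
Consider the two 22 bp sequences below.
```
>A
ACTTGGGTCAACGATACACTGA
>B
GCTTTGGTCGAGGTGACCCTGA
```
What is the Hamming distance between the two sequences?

The sequences differ at positions 1, 5, 10, 12, 14, 15, 18 (1-based) — 7 in total.

7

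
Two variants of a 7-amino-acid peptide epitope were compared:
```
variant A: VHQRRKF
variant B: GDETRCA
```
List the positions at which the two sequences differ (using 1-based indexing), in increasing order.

1, 2, 3, 4, 6, 7

Scanning 1-based: 1: V/G; 2: H/D; 3: Q/E; 4: R/T; 6: K/C; 7: F/A.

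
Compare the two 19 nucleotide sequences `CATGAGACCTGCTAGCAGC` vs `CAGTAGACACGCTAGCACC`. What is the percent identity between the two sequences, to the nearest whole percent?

74%

Mismatches at positions 3, 4, 9, 10, 18 (1-based): 5 of 19.
Identical positions: 14/19 = 73.68% → 74%.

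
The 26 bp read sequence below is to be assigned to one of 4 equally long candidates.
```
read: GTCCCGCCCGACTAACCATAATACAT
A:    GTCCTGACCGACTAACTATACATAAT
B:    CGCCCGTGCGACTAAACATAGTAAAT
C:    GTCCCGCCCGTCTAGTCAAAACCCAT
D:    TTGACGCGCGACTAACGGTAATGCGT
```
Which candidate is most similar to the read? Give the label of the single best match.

C

A differs at 7 positions; B differs at 7 positions; C differs at 6 positions; D differs at 8 positions. The closest is C.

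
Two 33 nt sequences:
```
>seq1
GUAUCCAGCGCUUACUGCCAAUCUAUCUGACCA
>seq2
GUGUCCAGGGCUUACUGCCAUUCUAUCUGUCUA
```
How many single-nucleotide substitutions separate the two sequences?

Comparing position by position, 5 sites differ: 3 (A/G), 9 (C/G), 21 (A/U), 30 (A/U), 32 (C/U).

5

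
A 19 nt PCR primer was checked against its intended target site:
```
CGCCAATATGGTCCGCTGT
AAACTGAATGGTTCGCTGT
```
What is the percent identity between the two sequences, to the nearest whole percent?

63%

Mismatches at positions 1, 2, 3, 5, 6, 7, 13 (1-based): 7 of 19.
Identical positions: 12/19 = 63.16% → 63%.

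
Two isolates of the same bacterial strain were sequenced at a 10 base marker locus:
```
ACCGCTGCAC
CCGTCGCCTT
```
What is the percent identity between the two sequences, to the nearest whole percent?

7 positions differ (1, 3, 4, 6, 7, 9, 10), so 3 of 10 match: 3/10 = 30%.

30%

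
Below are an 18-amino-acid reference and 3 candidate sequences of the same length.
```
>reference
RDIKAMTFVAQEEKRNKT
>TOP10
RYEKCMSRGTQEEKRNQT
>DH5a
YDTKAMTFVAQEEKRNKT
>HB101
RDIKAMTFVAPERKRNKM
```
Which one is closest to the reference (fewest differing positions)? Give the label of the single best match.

DH5a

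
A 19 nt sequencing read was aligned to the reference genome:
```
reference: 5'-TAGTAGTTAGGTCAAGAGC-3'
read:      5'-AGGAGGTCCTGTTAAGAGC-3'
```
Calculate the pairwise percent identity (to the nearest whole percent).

58%

8 positions differ (1, 2, 4, 5, 8, 9, 10, 13), so 11 of 19 match: 11/19 = 57.89%.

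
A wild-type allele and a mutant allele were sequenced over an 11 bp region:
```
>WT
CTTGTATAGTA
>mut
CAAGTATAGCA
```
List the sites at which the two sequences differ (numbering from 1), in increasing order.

2, 3, 10

Scanning 1-based: 2: T/A; 3: T/A; 10: T/C.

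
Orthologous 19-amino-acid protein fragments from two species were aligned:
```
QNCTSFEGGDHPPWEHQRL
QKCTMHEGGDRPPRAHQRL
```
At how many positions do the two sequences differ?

Comparing position by position, 6 positions differ: 2 (N/K), 5 (S/M), 6 (F/H), 11 (H/R), 14 (W/R), 15 (E/A).

6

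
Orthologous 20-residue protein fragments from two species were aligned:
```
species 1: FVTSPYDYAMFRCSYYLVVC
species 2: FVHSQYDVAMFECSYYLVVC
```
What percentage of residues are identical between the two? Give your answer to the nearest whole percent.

80%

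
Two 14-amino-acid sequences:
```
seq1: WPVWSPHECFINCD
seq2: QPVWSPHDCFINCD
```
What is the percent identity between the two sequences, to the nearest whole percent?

86%

Mismatches at positions 1, 8 (1-based): 2 of 14.
Identical positions: 12/14 = 85.71% → 86%.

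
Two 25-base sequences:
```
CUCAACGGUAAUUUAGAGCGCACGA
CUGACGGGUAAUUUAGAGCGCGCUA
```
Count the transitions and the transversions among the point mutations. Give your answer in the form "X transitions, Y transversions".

Transitions (purine↔purine or pyrimidine↔pyrimidine): 22 A→G.
Transversions (purine↔pyrimidine): 3 C→G, 5 A→C, 6 C→G, 24 G→U.

1 transition, 4 transversions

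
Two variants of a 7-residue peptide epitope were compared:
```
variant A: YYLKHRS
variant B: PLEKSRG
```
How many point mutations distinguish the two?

5

The sequences differ at residues 1, 2, 3, 5, 7 (1-based) — 5 in total.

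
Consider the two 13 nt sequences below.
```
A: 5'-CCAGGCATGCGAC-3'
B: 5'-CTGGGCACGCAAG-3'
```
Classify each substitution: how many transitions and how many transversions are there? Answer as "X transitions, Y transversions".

Transitions (purine↔purine or pyrimidine↔pyrimidine): 2 C→T, 3 A→G, 8 T→C, 11 G→A.
Transversions (purine↔pyrimidine): 13 C→G.

4 transitions, 1 transversion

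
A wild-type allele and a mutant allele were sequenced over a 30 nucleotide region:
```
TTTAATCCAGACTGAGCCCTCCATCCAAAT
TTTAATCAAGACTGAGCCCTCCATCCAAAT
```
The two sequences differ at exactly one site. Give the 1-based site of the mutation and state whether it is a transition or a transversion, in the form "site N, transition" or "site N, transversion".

The sequences differ only at site 8: C→A (pyrimidine→purine), a transversion.

site 8, transversion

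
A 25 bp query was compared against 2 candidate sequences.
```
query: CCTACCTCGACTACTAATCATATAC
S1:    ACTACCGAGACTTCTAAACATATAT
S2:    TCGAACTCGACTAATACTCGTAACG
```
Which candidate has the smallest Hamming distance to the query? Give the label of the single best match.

S1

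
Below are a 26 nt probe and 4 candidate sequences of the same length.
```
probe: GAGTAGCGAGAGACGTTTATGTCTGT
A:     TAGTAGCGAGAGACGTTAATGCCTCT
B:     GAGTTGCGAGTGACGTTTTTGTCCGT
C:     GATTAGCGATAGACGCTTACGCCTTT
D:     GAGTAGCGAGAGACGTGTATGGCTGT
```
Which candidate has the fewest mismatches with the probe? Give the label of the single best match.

D

A differs at 4 sites; B differs at 4 sites; C differs at 6 sites; D differs at 2 sites. The closest is D.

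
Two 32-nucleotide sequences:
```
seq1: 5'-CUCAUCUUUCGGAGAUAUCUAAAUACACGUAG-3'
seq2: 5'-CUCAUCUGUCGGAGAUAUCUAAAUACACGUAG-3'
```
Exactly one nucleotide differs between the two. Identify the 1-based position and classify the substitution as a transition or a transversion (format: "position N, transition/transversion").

position 8, transversion

The sequences differ only at position 8: U→G (pyrimidine→purine), a transversion.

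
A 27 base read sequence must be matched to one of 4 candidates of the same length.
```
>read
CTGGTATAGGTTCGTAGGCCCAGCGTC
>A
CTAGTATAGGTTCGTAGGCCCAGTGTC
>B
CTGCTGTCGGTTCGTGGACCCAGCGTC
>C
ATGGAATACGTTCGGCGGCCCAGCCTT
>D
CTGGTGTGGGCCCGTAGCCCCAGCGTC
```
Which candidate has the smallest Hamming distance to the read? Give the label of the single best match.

A

Hamming distances to read — A: 2; B: 5; C: 7; D: 5.
Smallest is A with 2 mismatches.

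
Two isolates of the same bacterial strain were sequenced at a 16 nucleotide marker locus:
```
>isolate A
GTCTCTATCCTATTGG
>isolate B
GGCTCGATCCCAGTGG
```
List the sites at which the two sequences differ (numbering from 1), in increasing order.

Scanning 1-based: 2: T/G; 6: T/G; 11: T/C; 13: T/G.

2, 6, 11, 13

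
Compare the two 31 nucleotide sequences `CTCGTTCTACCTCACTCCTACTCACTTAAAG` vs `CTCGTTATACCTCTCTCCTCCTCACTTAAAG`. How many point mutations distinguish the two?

3

Mismatches (1-based): base 7: C→A; base 14: A→T; base 20: A→C.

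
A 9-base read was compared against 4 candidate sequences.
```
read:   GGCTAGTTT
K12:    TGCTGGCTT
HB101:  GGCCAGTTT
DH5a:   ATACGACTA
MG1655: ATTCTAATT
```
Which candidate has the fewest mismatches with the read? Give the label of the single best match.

HB101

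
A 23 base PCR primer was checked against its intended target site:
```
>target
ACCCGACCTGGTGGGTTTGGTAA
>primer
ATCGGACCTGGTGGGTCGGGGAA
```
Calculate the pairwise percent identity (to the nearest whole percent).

Mismatches at positions 2, 4, 17, 18, 21 (1-based): 5 of 23.
Identical positions: 18/23 = 78.26% → 78%.

78%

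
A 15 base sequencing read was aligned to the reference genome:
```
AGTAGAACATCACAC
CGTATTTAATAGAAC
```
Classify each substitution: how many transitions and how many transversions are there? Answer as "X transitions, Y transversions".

1 transition, 7 transversions

Transitions (purine↔purine or pyrimidine↔pyrimidine): 12 A→G.
Transversions (purine↔pyrimidine): 1 A→C, 5 G→T, 6 A→T, 7 A→T, 8 C→A, 11 C→A, 13 C→A.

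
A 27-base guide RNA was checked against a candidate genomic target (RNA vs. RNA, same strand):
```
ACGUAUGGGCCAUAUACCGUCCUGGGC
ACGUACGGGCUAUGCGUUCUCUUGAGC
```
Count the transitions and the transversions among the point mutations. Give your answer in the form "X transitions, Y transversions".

9 transitions, 1 transversion

Transitions (purine↔purine or pyrimidine↔pyrimidine): 6 U→C, 11 C→U, 14 A→G, 15 U→C, 16 A→G, 17 C→U, 18 C→U, 22 C→U, 25 G→A.
Transversions (purine↔pyrimidine): 19 G→C.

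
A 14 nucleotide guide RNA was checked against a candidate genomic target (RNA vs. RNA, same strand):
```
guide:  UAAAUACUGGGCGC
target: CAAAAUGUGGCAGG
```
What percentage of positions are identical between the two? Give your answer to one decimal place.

50.0%

Mismatches at positions 1, 5, 6, 7, 11, 12, 14 (1-based): 7 of 14.
Identical positions: 7/14 = 50% → 50.0%.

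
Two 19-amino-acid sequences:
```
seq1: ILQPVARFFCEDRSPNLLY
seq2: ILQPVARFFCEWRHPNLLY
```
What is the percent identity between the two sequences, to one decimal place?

2 positions differ (12, 14), so 17 of 19 match: 17/19 = 89.47%.

89.5%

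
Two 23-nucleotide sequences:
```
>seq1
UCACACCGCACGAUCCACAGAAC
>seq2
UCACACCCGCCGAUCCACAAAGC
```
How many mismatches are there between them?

5

Comparing position by position, 5 positions differ: 8 (G/C), 9 (C/G), 10 (A/C), 20 (G/A), 22 (A/G).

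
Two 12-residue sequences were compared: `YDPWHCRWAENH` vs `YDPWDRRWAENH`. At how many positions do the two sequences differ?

The sequences differ at positions 5, 6 (1-based) — 2 in total.

2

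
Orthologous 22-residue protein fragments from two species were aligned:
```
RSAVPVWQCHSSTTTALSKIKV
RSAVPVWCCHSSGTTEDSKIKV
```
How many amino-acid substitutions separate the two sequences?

Comparing position by position, 4 positions differ: 8 (Q/C), 13 (T/G), 16 (A/E), 17 (L/D).

4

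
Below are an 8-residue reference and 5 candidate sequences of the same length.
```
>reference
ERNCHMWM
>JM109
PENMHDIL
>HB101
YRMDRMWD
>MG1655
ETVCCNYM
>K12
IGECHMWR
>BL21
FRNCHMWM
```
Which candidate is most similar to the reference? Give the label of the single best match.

Hamming distances to reference — JM109: 6; HB101: 5; MG1655: 5; K12: 4; BL21: 1.
Smallest is BL21 with 1 mismatch.

BL21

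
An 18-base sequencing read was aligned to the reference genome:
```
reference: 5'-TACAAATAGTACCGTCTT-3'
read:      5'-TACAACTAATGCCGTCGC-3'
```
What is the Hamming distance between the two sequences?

5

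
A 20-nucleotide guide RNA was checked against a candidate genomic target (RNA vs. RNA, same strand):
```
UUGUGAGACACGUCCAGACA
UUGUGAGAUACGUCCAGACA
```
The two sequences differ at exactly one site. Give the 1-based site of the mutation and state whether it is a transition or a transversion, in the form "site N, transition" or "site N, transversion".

site 9, transition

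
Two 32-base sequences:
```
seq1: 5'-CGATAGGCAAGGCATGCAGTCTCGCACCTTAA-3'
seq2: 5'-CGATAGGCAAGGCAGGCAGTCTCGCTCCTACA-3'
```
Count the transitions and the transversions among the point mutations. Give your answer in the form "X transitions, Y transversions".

0 transitions, 4 transversions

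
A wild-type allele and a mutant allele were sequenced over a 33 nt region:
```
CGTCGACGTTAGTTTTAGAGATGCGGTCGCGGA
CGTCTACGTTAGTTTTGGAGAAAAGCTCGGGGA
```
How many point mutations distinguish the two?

7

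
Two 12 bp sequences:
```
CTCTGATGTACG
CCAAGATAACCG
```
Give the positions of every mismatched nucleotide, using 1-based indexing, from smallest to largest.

2, 3, 4, 8, 9, 10

Scanning 1-based: 2: T/C; 3: C/A; 4: T/A; 8: G/A; 9: T/A; 10: A/C.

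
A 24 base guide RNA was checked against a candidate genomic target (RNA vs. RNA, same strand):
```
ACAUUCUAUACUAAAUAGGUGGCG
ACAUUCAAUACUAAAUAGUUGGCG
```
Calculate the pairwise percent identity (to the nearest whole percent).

Mismatches at positions 7, 19 (1-based): 2 of 24.
Identical positions: 22/24 = 91.67% → 92%.

92%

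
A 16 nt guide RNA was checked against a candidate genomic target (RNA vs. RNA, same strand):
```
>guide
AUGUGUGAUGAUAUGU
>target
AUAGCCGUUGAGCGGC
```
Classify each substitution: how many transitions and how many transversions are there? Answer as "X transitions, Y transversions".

3 transitions, 6 transversions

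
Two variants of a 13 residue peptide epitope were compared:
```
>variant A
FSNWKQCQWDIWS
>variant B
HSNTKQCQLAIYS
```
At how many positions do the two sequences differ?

5

The sequences differ at positions 1, 4, 9, 10, 12 (1-based) — 5 in total.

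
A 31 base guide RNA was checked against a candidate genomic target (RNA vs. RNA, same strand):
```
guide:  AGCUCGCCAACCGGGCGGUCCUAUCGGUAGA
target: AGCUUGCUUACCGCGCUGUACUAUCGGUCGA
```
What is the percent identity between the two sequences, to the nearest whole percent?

7 positions differ (5, 8, 9, 14, 17, 20, 29), so 24 of 31 match: 24/31 = 77.42%.

77%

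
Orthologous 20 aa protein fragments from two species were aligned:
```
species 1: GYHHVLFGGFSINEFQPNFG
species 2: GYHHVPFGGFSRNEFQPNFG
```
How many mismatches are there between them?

Mismatches (1-based): residue 6: L→P; residue 12: I→R.

2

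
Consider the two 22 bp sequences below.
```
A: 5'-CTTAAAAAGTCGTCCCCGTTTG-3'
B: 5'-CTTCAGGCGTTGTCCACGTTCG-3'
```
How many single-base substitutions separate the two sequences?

7

Comparing position by position, 7 positions differ: 4 (A/C), 6 (A/G), 7 (A/G), 8 (A/C), 11 (C/T), 16 (C/A), 21 (T/C).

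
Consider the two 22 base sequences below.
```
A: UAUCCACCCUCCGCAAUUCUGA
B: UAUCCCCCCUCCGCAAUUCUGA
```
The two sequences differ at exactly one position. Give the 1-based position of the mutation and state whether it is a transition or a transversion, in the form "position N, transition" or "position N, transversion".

position 6, transversion

The sequences differ only at position 6: A→C (purine→pyrimidine), a transversion.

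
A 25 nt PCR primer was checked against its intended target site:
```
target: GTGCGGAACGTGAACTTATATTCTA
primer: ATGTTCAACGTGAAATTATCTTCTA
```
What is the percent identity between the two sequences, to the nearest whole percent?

76%

6 positions differ (1, 4, 5, 6, 15, 20), so 19 of 25 match: 19/25 = 76%.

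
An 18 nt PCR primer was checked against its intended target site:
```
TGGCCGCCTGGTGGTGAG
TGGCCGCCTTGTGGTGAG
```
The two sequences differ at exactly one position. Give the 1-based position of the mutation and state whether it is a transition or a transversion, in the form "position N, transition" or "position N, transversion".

The sequences differ only at position 10: G→T (purine→pyrimidine), a transversion.

position 10, transversion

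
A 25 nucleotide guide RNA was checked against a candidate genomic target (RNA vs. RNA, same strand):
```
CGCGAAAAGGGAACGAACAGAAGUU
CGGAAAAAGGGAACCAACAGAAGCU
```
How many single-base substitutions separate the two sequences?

Comparing position by position, 4 sites differ: 3 (C/G), 4 (G/A), 15 (G/C), 24 (U/C).

4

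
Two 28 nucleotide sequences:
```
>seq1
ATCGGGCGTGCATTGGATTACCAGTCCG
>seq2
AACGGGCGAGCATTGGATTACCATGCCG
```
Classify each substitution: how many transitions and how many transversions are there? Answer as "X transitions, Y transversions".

0 transitions, 4 transversions

Transitions (purine↔purine or pyrimidine↔pyrimidine): none.
Transversions (purine↔pyrimidine): 2 T→A, 9 T→A, 24 G→T, 25 T→G.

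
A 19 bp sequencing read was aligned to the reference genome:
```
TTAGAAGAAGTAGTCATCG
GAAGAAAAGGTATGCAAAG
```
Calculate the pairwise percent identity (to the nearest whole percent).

8 positions differ (1, 2, 7, 9, 13, 14, 17, 18), so 11 of 19 match: 11/19 = 57.89%.

58%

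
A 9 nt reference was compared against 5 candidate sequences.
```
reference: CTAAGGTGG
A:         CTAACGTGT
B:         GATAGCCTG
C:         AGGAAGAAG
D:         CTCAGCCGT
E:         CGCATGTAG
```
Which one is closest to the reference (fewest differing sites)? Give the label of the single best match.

Hamming distances to reference — A: 2; B: 6; C: 6; D: 4; E: 4.
Smallest is A with 2 mismatches.

A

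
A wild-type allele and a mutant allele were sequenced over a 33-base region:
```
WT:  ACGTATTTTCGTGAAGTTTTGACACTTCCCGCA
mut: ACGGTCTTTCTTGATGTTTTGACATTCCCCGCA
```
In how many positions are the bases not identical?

Comparing position by position, 7 positions differ: 4 (T/G), 5 (A/T), 6 (T/C), 11 (G/T), 15 (A/T), 25 (C/T), 27 (T/C).

7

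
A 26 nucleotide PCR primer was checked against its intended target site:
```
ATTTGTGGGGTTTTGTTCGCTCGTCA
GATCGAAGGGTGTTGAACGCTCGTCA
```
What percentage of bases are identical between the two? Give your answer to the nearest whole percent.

69%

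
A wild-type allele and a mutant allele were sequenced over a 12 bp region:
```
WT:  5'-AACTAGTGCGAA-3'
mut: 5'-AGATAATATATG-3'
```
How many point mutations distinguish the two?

8

Comparing position by position, 8 bases differ: 2 (A/G), 3 (C/A), 6 (G/A), 8 (G/A), 9 (C/T), 10 (G/A), 11 (A/T), 12 (A/G).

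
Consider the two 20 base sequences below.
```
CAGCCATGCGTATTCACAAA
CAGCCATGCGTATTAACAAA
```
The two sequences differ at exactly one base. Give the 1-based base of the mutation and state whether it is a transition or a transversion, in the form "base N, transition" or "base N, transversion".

The sequences differ only at base 15: C→A (pyrimidine→purine), a transversion.

base 15, transversion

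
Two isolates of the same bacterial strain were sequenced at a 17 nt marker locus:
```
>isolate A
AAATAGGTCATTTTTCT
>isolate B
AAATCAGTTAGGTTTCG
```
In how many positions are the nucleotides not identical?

6

Mismatches (1-based): position 5: A→C; position 6: G→A; position 9: C→T; position 11: T→G; position 12: T→G; position 17: T→G.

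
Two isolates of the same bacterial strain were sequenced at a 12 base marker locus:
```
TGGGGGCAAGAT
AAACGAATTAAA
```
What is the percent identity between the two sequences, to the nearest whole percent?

17%

Mismatches at positions 1, 2, 3, 4, 6, 7, 8, 9, 10, 12 (1-based): 10 of 12.
Identical positions: 2/12 = 16.67% → 17%.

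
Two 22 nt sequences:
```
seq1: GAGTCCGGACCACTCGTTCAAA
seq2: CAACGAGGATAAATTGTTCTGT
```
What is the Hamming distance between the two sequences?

12

Comparing position by position, 12 positions differ: 1 (G/C), 3 (G/A), 4 (T/C), 5 (C/G), 6 (C/A), 10 (C/T), 11 (C/A), 13 (C/A), 15 (C/T), 20 (A/T), 21 (A/G), 22 (A/T).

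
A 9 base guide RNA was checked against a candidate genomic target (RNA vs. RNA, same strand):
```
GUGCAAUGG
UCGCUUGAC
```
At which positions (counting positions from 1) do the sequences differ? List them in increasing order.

1, 2, 5, 6, 7, 8, 9

Scanning 1-based: 1: G/U; 2: U/C; 5: A/U; 6: A/U; 7: U/G; 8: G/A; 9: G/C.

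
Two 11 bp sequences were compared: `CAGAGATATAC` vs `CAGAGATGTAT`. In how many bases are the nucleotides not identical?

The sequences differ at bases 8, 11 (1-based) — 2 in total.

2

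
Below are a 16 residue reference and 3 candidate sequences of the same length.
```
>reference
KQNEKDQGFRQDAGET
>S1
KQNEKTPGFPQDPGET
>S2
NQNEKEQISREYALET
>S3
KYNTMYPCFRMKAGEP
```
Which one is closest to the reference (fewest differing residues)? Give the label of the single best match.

Hamming distances to reference — S1: 4; S2: 7; S3: 9.
Smallest is S1 with 4 mismatches.

S1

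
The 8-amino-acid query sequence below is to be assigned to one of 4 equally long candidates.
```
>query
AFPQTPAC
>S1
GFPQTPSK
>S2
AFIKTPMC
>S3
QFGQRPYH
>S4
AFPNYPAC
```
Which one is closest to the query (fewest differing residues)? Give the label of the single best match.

S1 differs at 3 residues; S2 differs at 3 residues; S3 differs at 5 residues; S4 differs at 2 residues. The closest is S4.

S4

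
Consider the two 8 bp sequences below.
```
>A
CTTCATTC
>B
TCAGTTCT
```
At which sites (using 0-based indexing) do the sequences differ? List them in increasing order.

0, 1, 2, 3, 4, 6, 7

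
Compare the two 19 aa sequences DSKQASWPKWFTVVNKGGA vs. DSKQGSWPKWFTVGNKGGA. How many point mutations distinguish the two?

2

Mismatches (1-based): position 5: A→G; position 14: V→G.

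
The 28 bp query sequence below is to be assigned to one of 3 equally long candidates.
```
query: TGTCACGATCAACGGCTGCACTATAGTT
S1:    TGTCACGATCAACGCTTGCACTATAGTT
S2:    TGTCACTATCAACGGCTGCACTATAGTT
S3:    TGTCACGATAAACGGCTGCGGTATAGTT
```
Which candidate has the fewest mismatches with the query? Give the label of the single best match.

Hamming distances to query — S1: 2; S2: 1; S3: 3.
Smallest is S2 with 1 mismatch.

S2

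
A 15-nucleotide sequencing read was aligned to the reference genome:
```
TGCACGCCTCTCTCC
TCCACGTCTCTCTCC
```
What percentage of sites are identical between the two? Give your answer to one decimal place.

86.7%

2 positions differ (2, 7), so 13 of 15 match: 13/15 = 86.67%.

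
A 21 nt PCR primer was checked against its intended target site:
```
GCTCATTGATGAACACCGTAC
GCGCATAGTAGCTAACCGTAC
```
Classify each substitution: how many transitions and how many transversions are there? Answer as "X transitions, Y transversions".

0 transitions, 7 transversions

Transitions (purine↔purine or pyrimidine↔pyrimidine): none.
Transversions (purine↔pyrimidine): 3 T→G, 7 T→A, 9 A→T, 10 T→A, 12 A→C, 13 A→T, 14 C→A.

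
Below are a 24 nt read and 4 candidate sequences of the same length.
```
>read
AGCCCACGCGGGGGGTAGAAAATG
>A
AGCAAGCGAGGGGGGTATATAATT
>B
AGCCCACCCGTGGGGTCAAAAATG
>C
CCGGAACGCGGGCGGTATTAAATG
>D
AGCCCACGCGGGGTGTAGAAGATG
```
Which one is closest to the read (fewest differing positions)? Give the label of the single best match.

D

A differs at 7 positions; B differs at 4 positions; C differs at 8 positions; D differs at 2 positions. The closest is D.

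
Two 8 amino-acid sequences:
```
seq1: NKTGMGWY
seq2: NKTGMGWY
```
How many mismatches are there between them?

The two sequences are identical at every position.

0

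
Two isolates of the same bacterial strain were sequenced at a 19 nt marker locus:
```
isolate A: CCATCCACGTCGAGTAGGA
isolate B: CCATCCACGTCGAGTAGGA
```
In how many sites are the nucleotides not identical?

No positions differ; the sequences are identical.

0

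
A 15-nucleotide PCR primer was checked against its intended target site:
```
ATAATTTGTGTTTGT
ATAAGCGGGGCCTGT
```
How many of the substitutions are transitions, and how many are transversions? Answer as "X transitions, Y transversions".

3 transitions, 3 transversions

Transitions (purine↔purine or pyrimidine↔pyrimidine): 6 T→C, 11 T→C, 12 T→C.
Transversions (purine↔pyrimidine): 5 T→G, 7 T→G, 9 T→G.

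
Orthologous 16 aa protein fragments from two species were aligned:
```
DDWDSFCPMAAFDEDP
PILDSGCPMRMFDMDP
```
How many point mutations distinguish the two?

Comparing position by position, 7 residues differ: 1 (D/P), 2 (D/I), 3 (W/L), 6 (F/G), 10 (A/R), 11 (A/M), 14 (E/M).

7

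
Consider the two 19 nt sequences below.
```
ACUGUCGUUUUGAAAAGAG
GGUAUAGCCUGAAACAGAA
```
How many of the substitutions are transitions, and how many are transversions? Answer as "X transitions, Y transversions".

6 transitions, 4 transversions

Mismatches (1-based):
base 1: A→G (purine→purine, transition)
base 2: C→G (pyrimidine→purine, transversion)
base 4: G→A (purine→purine, transition)
base 6: C→A (pyrimidine→purine, transversion)
base 8: U→C (pyrimidine→pyrimidine, transition)
base 9: U→C (pyrimidine→pyrimidine, transition)
base 11: U→G (pyrimidine→purine, transversion)
base 12: G→A (purine→purine, transition)
base 15: A→C (purine→pyrimidine, transversion)
base 19: G→A (purine→purine, transition)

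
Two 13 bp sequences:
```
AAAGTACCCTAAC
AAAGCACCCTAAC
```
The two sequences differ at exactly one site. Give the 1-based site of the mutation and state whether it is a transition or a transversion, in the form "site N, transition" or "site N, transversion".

site 5, transition

Site 5 changes T→C. T is a pyrimidine and C is a pyrimidine, so this is a transition.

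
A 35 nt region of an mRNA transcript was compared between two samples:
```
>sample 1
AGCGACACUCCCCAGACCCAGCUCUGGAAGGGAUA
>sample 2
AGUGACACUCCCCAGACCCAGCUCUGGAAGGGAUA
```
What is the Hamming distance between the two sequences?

1

The sequences differ at sites 3 (1-based) — 1 in total.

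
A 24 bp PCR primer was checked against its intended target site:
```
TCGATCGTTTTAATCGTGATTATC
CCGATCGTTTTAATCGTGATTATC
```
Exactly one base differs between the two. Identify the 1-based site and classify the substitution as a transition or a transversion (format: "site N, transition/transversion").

Site 1 changes T→C. T is a pyrimidine and C is a pyrimidine, so this is a transition.

site 1, transition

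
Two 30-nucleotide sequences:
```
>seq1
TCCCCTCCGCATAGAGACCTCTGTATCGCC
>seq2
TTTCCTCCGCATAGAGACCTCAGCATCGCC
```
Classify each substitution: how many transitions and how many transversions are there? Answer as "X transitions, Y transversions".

Mismatches (1-based):
position 2: C→T (pyrimidine→pyrimidine, transition)
position 3: C→T (pyrimidine→pyrimidine, transition)
position 22: T→A (pyrimidine→purine, transversion)
position 24: T→C (pyrimidine→pyrimidine, transition)

3 transitions, 1 transversion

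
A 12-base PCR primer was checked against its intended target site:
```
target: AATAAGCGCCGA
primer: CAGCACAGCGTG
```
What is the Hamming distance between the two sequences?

Comparing position by position, 8 positions differ: 1 (A/C), 3 (T/G), 4 (A/C), 6 (G/C), 7 (C/A), 10 (C/G), 11 (G/T), 12 (A/G).

8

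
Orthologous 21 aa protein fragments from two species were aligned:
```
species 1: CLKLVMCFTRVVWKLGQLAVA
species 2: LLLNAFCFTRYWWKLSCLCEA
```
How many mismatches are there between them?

11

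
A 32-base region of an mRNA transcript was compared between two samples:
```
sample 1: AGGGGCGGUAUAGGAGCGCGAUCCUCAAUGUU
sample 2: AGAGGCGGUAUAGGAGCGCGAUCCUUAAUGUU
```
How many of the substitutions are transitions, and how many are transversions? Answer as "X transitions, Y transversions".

Transitions (purine↔purine or pyrimidine↔pyrimidine): 3 G→A, 26 C→U.
Transversions (purine↔pyrimidine): none.

2 transitions, 0 transversions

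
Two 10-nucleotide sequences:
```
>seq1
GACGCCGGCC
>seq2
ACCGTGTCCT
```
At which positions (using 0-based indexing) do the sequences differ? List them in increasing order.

0, 1, 4, 5, 6, 7, 9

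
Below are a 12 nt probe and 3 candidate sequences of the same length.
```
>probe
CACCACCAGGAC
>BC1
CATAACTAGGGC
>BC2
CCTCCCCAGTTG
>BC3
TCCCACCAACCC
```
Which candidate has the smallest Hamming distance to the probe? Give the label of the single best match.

BC1

BC1 differs at 4 positions; BC2 differs at 6 positions; BC3 differs at 5 positions. The closest is BC1.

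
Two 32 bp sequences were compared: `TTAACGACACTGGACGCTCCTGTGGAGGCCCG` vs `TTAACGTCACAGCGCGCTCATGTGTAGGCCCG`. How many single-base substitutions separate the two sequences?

6

Comparing position by position, 6 positions differ: 7 (A/T), 11 (T/A), 13 (G/C), 14 (A/G), 20 (C/A), 25 (G/T).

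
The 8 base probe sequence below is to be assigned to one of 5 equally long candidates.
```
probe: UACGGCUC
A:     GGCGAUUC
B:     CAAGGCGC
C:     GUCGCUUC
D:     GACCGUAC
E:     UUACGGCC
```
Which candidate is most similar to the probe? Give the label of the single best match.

B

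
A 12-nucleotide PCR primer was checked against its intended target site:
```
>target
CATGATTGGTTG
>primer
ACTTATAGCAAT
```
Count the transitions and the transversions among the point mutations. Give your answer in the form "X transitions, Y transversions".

0 transitions, 8 transversions

Transitions (purine↔purine or pyrimidine↔pyrimidine): none.
Transversions (purine↔pyrimidine): 1 C→A, 2 A→C, 4 G→T, 7 T→A, 9 G→C, 10 T→A, 11 T→A, 12 G→T.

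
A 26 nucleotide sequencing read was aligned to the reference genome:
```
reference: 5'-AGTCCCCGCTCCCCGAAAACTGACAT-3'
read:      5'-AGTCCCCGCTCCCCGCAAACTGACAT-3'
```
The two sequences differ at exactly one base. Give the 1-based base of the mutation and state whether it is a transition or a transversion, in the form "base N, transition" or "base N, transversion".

Base 16 changes A→C. A is a purine and C is a pyrimidine, so this is a transversion.

base 16, transversion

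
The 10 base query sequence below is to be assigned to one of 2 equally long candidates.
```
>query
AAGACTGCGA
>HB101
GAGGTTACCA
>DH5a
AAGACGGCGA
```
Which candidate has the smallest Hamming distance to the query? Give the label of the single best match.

DH5a

HB101 differs at 5 positions; DH5a differs at 1 position. The closest is DH5a.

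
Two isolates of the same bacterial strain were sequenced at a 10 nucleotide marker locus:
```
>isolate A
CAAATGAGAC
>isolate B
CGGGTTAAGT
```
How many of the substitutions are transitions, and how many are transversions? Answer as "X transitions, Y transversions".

Mismatches (1-based):
site 2: A→G (purine→purine, transition)
site 3: A→G (purine→purine, transition)
site 4: A→G (purine→purine, transition)
site 6: G→T (purine→pyrimidine, transversion)
site 8: G→A (purine→purine, transition)
site 9: A→G (purine→purine, transition)
site 10: C→T (pyrimidine→pyrimidine, transition)

6 transitions, 1 transversion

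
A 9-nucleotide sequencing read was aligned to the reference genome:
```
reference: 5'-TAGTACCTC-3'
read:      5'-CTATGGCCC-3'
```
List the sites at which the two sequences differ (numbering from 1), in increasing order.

Differences at site 1 (T→C), site 2 (A→T), site 3 (G→A), site 5 (A→G), site 6 (C→G), site 8 (T→C).

1, 2, 3, 5, 6, 8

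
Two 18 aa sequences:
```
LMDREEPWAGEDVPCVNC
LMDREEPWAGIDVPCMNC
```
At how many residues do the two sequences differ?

2

The sequences differ at residues 11, 16 (1-based) — 2 in total.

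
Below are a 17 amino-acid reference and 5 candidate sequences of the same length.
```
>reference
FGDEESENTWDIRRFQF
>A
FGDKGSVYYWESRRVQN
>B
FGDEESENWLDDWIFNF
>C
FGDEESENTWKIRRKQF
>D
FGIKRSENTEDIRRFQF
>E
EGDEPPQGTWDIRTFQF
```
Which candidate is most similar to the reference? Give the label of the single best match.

C

Hamming distances to reference — A: 9; B: 6; C: 2; D: 4; E: 6.
Smallest is C with 2 mismatches.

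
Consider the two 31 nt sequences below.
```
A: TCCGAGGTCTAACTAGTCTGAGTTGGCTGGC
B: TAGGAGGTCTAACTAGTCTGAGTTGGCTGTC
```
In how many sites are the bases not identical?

Comparing position by position, 3 sites differ: 2 (C/A), 3 (C/G), 30 (G/T).

3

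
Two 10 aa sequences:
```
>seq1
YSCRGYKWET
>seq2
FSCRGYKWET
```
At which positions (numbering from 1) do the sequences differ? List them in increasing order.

Differences at position 1 (Y→F).

1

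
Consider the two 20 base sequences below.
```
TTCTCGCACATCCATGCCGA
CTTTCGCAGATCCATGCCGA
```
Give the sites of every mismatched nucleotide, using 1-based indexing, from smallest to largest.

Scanning 1-based: 1: T/C; 3: C/T; 9: C/G.

1, 3, 9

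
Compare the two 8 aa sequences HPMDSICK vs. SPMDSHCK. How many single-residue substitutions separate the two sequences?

2

The sequences differ at positions 1, 6 (1-based) — 2 in total.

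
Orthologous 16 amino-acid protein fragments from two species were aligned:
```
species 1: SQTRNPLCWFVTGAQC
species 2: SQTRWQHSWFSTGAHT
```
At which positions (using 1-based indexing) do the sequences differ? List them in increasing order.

5, 6, 7, 8, 11, 15, 16

Scanning 1-based: 5: N/W; 6: P/Q; 7: L/H; 8: C/S; 11: V/S; 15: Q/H; 16: C/T.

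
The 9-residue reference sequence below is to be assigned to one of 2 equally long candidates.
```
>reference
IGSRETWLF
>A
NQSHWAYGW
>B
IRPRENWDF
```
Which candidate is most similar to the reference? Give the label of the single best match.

A differs at 8 residues; B differs at 4 residues. The closest is B.

B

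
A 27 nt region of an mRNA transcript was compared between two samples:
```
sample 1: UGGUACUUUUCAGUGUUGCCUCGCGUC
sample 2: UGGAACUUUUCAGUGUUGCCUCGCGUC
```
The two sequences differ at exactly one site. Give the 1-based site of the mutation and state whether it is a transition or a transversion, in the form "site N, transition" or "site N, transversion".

site 4, transversion

The sequences differ only at site 4: U→A (pyrimidine→purine), a transversion.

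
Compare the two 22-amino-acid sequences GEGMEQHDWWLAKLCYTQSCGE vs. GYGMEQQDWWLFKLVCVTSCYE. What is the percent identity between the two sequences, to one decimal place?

63.6%

Mismatches at positions 2, 7, 12, 15, 16, 17, 18, 21 (1-based): 8 of 22.
Identical positions: 14/22 = 63.64% → 63.6%.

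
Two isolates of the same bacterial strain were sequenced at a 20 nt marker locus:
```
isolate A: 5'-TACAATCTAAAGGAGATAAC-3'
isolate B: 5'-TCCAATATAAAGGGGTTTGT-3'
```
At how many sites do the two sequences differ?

7

The sequences differ at sites 2, 7, 14, 16, 18, 19, 20 (1-based) — 7 in total.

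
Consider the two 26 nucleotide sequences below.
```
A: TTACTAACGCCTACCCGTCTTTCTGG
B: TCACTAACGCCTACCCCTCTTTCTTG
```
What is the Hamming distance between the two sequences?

Mismatches (1-based): site 2: T→C; site 17: G→C; site 25: G→T.

3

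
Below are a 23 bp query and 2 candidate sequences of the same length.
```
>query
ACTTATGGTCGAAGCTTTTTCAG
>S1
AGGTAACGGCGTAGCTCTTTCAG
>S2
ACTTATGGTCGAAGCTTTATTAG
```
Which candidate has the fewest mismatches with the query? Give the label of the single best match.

S2

S1 differs at 7 sites; S2 differs at 2 sites. The closest is S2.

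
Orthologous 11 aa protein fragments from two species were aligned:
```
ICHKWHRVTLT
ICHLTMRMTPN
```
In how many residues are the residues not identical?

6

Mismatches (1-based): residue 4: K→L; residue 5: W→T; residue 6: H→M; residue 8: V→M; residue 10: L→P; residue 11: T→N.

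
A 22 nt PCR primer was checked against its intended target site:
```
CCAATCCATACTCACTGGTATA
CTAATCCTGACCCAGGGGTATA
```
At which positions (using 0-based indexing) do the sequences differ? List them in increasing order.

1, 7, 8, 11, 14, 15

Differences at position 1 (C→T), position 7 (A→T), position 8 (T→G), position 11 (T→C), position 14 (C→G), position 15 (T→G).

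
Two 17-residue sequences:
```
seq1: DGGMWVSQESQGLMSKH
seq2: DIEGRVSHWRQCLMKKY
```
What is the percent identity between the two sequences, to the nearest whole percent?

41%

10 positions differ (2, 3, 4, 5, 8, 9, 10, 12, 15, 17), so 7 of 17 match: 7/17 = 41.18%.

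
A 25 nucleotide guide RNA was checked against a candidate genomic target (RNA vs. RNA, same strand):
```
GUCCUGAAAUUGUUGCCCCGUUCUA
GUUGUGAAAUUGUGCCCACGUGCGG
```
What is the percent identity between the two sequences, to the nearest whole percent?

68%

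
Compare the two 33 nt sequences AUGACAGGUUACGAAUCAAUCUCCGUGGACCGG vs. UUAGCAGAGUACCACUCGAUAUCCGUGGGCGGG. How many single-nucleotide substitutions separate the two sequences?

Comparing position by position, 11 sites differ: 1 (A/U), 3 (G/A), 4 (A/G), 8 (G/A), 9 (U/G), 13 (G/C), 15 (A/C), 18 (A/G), 21 (C/A), 29 (A/G), 31 (C/G).

11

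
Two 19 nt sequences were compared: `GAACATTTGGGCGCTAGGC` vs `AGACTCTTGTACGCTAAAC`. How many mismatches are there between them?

8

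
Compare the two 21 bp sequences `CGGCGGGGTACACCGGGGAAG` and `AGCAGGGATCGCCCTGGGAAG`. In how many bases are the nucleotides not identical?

Comparing position by position, 8 bases differ: 1 (C/A), 3 (G/C), 4 (C/A), 8 (G/A), 10 (A/C), 11 (C/G), 12 (A/C), 15 (G/T).

8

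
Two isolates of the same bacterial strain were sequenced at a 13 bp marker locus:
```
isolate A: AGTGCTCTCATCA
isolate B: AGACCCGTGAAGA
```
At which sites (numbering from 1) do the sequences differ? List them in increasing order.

3, 4, 6, 7, 9, 11, 12

Differences at site 3 (T→A), site 4 (G→C), site 6 (T→C), site 7 (C→G), site 9 (C→G), site 11 (T→A), site 12 (C→G).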